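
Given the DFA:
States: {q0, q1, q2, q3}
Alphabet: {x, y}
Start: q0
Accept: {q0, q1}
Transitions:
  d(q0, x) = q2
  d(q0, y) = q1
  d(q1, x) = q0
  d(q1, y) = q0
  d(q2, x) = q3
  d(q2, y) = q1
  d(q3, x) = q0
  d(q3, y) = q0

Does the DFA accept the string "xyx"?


Trace: q0 -> q2 -> q1 -> q0
Final state: q0
Accept states: {q0, q1}

Yes, accepted (final state q0 is an accept state)


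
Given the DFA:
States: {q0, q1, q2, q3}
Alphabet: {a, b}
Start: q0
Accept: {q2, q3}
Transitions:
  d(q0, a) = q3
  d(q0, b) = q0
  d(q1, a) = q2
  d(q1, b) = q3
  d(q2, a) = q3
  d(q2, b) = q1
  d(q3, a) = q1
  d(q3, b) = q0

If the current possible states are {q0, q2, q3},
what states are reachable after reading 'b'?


Apply transition on 'b' from each current state:
  d(q0, b) = q0
  d(q2, b) = q1
  d(q3, b) = q0

{q0, q1}


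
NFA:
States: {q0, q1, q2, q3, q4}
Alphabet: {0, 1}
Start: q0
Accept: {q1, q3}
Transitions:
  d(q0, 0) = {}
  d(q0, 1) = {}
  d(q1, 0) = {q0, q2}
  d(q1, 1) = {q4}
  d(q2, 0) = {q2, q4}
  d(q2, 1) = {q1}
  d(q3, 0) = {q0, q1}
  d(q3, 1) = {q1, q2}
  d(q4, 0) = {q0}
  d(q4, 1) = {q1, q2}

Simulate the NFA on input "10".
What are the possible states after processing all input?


Start: {q0}
  --1--> {}
  --0--> {}

{} (empty set, no valid transitions)


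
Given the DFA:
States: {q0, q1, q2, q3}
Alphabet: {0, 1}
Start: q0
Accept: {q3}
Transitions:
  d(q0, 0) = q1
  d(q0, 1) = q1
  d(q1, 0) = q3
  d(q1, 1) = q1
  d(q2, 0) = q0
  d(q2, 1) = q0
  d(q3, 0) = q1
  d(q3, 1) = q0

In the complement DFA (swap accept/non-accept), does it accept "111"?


Trace: q0 -> q1 -> q1 -> q1
Final: q1
Original accept: {q3}
Complement: q1 is not in original accept

Yes, complement accepts (original rejects)


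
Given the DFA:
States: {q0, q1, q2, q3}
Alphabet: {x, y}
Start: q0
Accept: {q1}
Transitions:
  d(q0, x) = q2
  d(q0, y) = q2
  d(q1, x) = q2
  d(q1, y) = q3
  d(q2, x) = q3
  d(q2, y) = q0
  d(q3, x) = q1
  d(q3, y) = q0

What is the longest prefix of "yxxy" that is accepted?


Run the DFA, marking each prefix where the state is accepting:
  "" -> q0 [reject]
  "y" -> q2 [reject]
  "yx" -> q3 [reject]
  "yxx" -> q1 [accept]
  "yxxy" -> q3 [reject]

"yxx"


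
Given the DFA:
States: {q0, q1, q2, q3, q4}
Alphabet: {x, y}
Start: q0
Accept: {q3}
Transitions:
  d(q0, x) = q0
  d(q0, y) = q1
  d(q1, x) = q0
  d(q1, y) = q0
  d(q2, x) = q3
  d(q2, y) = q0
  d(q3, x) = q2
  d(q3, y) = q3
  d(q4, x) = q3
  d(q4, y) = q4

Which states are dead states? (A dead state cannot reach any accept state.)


Forward reachability from each state:
  q0 -> reaches {q0, q1}, no accept state (dead)
  q1 -> reaches {q0, q1}, no accept state (dead)
  q2 -> reaches accept state q3 (live)
  q3 -> reaches accept state q3 (live)
  q4 -> reaches accept state q3 (live)

{q0, q1}


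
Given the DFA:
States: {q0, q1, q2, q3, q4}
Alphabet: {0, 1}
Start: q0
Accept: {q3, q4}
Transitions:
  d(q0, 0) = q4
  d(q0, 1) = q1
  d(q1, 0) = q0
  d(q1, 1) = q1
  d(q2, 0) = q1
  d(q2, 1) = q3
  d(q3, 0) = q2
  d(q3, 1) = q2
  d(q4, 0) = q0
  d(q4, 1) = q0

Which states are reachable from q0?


BFS from q0:
  layer 0: {q0}
  layer 1: {q1, q4}

{q0, q1, q4}


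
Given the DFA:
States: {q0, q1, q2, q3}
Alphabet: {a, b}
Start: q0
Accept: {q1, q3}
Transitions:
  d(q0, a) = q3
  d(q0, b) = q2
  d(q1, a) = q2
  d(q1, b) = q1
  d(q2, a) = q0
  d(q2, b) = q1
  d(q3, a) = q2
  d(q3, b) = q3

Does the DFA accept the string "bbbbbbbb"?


Trace: q0 -> q2 -> q1 -> q1 -> q1 -> q1 -> q1 -> q1 -> q1
Final state: q1
Accept states: {q1, q3}

Yes, accepted (final state q1 is an accept state)


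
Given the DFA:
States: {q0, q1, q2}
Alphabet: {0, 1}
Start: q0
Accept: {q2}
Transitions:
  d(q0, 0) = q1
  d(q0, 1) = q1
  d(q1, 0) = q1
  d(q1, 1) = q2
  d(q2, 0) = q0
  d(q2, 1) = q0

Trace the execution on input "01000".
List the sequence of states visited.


Input: 01000
d(q0, 0) = q1
d(q1, 1) = q2
d(q2, 0) = q0
d(q0, 0) = q1
d(q1, 0) = q1


q0 -> q1 -> q2 -> q0 -> q1 -> q1


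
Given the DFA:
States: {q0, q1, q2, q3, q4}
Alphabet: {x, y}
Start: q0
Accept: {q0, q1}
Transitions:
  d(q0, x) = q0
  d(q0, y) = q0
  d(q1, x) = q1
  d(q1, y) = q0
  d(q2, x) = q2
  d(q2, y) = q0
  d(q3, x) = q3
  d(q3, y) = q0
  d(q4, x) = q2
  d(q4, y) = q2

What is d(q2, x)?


Looking up transition d(q2, x)

q2


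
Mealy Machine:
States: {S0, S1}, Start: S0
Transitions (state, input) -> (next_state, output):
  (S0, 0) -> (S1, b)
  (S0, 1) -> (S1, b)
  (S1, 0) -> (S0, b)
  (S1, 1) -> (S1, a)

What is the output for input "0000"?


Step-by-step:
  (S0, 0) -> (S1, b)
  (S1, 0) -> (S0, b)
  (S0, 0) -> (S1, b)
  (S1, 0) -> (S0, b)

"bbbb"


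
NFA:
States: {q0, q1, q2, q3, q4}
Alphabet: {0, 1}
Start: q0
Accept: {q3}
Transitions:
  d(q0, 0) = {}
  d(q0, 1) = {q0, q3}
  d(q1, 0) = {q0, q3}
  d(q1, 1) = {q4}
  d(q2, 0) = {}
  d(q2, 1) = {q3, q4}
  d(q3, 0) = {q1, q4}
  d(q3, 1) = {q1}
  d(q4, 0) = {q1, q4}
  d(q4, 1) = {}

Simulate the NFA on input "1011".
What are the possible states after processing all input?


Start: {q0}
  --1--> {q0, q3}
  --0--> {q1, q4}
  --1--> {q4}
  --1--> {}

{} (empty set, no valid transitions)


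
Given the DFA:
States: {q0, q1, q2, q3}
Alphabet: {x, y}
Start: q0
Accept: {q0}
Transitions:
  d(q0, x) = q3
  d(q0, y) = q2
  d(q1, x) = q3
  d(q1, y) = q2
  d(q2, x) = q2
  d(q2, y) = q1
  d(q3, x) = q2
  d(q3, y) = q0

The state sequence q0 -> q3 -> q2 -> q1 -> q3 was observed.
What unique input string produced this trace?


Trace back each transition to find the symbol:
  q0 --[x]--> q3
  q3 --[x]--> q2
  q2 --[y]--> q1
  q1 --[x]--> q3

"xxyx"


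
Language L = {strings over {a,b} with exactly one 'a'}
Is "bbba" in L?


count('a') = 1

Yes, "bbba" is in L


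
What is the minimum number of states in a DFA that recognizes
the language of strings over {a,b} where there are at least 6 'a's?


States: count = 0, 1, ..., 5, and a final '>= 6' state.
Total: 6 + 1 = 7. Accept = '>= 6' state.

7


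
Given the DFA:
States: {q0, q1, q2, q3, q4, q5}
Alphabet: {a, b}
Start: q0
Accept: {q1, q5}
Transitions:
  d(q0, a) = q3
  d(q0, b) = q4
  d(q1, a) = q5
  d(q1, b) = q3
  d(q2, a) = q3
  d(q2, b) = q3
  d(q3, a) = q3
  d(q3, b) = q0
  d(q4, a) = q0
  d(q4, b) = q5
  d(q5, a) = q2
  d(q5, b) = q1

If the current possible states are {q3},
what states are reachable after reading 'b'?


Apply transition on 'b' from each current state:
  d(q3, b) = q0

{q0}


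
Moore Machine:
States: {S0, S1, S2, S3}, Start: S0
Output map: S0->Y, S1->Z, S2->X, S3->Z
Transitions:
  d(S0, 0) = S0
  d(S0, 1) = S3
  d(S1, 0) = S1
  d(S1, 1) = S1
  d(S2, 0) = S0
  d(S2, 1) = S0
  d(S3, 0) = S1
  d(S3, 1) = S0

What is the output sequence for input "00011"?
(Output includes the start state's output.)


Start: S0 (output Y)
  --0--> S0 (output Y)
  --0--> S0 (output Y)
  --0--> S0 (output Y)
  --1--> S3 (output Z)
  --1--> S0 (output Y)

"YYYYZY"


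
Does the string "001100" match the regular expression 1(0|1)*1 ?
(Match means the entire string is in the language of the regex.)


|string| = 6; first = '0'; last = '0'

No, "001100" does not match 1(0|1)*1


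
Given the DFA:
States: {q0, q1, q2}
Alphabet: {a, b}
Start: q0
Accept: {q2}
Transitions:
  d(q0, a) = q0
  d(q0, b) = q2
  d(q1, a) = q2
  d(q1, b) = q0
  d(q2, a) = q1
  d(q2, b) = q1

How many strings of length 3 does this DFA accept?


Enumerating all length-3 strings:
  "aaa" -> q0 [reject]
  "aab" -> q2 [accept]
  "aba" -> q1 [reject]
  "abb" -> q1 [reject]
  "baa" -> q2 [accept]
  "bab" -> q0 [reject]
  "bba" -> q2 [accept]
  "bbb" -> q0 [reject]

3 out of 8


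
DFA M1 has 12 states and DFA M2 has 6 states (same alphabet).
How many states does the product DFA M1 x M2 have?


Product construction pairs every M1 state with every M2 state.
12 * 6 = 72

72


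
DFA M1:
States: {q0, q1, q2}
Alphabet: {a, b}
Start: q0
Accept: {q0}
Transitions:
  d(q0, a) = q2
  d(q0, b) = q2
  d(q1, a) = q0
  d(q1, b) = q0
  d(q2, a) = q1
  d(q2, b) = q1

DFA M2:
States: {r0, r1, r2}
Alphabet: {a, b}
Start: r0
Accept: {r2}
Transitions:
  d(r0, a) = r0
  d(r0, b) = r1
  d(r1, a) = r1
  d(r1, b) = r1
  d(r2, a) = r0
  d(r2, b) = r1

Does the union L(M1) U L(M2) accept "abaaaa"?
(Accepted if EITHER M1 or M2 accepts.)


M1: final=q0 accepted=True
M2: final=r1 accepted=False

Yes, union accepts


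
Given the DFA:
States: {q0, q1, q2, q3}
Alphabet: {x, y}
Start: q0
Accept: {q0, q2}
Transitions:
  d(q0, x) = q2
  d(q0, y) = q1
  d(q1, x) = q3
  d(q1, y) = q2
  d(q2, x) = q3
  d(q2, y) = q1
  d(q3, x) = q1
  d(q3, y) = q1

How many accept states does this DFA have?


Accept states listed: {q0, q2}
Counting: q0(1) q2(2)

2


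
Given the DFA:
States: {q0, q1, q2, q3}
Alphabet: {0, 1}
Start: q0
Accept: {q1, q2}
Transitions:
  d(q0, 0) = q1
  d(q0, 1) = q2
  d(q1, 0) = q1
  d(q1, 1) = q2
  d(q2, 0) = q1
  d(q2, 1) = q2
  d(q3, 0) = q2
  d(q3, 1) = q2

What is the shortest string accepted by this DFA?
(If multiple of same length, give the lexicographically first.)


BFS by string length (lex-first path to each state shown):
  len 0: q0<-""
  len 1: q1<-"0", q2<-"1"
Found accept state at length 1.

"0"


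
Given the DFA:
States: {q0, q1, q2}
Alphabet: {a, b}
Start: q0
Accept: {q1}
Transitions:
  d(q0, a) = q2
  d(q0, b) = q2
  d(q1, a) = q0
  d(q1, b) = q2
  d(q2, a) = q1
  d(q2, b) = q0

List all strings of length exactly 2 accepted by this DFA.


All strings of length 2: 4 total
Accepted: 2

"aa", "ba"


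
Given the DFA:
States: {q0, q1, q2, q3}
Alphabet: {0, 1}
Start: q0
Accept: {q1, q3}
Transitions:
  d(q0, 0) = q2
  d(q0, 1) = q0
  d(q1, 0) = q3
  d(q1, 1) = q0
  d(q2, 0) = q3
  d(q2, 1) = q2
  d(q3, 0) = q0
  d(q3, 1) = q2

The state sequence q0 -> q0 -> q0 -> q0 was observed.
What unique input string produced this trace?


Trace back each transition to find the symbol:
  q0 --[1]--> q0
  q0 --[1]--> q0
  q0 --[1]--> q0

"111"


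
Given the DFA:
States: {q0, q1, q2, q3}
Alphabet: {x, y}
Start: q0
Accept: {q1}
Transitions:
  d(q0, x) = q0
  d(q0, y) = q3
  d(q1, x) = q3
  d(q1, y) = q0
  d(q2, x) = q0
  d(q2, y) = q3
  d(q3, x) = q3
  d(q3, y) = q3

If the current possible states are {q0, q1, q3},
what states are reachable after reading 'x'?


Apply transition on 'x' from each current state:
  d(q0, x) = q0
  d(q1, x) = q3
  d(q3, x) = q3

{q0, q3}


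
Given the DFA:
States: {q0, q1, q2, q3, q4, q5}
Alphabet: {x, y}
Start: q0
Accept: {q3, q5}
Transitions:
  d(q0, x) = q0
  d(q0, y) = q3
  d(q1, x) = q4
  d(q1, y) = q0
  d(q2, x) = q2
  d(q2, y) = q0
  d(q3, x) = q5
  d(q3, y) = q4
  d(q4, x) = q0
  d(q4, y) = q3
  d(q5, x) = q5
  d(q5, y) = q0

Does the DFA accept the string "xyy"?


Trace: q0 -> q0 -> q3 -> q4
Final state: q4
Accept states: {q3, q5}

No, rejected (final state q4 is not an accept state)


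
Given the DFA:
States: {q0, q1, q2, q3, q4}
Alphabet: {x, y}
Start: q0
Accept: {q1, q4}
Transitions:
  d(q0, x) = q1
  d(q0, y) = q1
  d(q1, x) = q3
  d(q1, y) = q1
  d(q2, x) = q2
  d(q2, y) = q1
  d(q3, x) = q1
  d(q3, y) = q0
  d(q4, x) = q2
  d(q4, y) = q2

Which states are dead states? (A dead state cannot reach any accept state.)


Forward reachability from each state:
  q0 -> reaches accept state q1 (live)
  q1 -> reaches accept state q1 (live)
  q2 -> reaches accept state q1 (live)
  q3 -> reaches accept state q1 (live)
  q4 -> reaches accept state q1 (live)

None (all states can reach an accept state)


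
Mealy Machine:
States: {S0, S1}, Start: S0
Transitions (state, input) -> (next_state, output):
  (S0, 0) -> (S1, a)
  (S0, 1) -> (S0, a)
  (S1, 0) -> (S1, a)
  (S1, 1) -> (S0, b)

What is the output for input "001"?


Step-by-step:
  (S0, 0) -> (S1, a)
  (S1, 0) -> (S1, a)
  (S1, 1) -> (S0, b)

"aab"


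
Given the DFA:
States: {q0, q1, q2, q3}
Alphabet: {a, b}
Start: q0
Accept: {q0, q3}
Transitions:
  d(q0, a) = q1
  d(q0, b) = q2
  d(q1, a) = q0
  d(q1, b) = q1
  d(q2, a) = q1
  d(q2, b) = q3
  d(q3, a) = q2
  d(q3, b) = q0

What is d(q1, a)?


Looking up transition d(q1, a)

q0


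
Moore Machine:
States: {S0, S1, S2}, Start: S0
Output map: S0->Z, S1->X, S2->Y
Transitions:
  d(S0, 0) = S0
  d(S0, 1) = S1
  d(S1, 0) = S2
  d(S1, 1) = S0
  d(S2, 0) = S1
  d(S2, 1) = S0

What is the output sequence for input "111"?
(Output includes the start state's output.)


Start: S0 (output Z)
  --1--> S1 (output X)
  --1--> S0 (output Z)
  --1--> S1 (output X)

"ZXZX"


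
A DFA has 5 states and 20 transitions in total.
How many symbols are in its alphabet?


Each state has exactly one transition per symbol.
|alphabet| = transitions / states = 20 / 5 = 4

4


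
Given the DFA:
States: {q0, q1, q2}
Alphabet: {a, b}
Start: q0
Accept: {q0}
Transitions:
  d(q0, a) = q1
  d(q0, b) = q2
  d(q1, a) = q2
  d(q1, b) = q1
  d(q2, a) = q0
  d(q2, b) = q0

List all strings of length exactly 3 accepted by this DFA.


All strings of length 3: 8 total
Accepted: 2

"aaa", "aab"


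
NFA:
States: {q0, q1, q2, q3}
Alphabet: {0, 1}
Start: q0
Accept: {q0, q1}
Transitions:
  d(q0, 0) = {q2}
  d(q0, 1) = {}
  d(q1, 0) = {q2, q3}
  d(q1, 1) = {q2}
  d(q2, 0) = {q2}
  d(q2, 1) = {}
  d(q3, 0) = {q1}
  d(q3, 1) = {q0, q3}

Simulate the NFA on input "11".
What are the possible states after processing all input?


Start: {q0}
  --1--> {}
  --1--> {}

{} (empty set, no valid transitions)


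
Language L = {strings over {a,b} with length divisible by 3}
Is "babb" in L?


length = 4; 4 mod 3 = 1

No, "babb" is not in L


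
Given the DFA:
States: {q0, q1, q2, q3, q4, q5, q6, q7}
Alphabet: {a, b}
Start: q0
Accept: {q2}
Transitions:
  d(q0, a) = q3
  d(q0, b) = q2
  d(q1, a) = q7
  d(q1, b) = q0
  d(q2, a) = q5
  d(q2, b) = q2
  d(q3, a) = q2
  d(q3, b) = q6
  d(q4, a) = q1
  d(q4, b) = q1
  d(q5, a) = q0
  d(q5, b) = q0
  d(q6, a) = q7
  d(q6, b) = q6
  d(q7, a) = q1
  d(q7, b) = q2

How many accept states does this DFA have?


Accept states listed: {q2}
Counting: q2(1)

1


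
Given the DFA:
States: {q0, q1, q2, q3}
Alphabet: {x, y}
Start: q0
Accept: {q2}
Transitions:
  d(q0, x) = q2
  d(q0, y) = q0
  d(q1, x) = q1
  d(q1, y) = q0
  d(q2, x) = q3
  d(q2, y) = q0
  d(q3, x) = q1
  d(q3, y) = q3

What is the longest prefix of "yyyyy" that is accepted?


Run the DFA, marking each prefix where the state is accepting:
  "" -> q0 [reject]
  "y" -> q0 [reject]
  "yy" -> q0 [reject]
  "yyy" -> q0 [reject]
  "yyyy" -> q0 [reject]
  "yyyyy" -> q0 [reject]

No prefix is accepted


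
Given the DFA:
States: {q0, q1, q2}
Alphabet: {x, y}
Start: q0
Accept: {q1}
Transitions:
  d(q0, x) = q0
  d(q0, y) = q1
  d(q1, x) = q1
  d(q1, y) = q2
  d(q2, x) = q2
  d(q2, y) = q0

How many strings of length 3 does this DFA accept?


Enumerating all length-3 strings:
  "xxx" -> q0 [reject]
  "xxy" -> q1 [accept]
  "xyx" -> q1 [accept]
  "xyy" -> q2 [reject]
  "yxx" -> q1 [accept]
  "yxy" -> q2 [reject]
  "yyx" -> q2 [reject]
  "yyy" -> q0 [reject]

3 out of 8


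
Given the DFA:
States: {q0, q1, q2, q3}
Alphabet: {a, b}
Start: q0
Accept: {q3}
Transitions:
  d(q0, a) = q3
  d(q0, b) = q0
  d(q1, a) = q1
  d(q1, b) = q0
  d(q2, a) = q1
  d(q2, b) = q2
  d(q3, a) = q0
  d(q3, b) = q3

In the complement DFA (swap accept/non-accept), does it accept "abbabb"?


Trace: q0 -> q3 -> q3 -> q3 -> q0 -> q0 -> q0
Final: q0
Original accept: {q3}
Complement: q0 is not in original accept

Yes, complement accepts (original rejects)


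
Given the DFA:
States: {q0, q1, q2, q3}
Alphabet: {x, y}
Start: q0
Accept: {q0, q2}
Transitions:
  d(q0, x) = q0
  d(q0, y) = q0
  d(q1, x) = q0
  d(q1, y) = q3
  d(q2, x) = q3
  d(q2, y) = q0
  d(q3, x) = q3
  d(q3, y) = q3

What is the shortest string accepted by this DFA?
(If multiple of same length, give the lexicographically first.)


BFS by string length (lex-first path to each state shown):
  len 0: q0<-""
Found accept state at length 0.

"" (empty string)


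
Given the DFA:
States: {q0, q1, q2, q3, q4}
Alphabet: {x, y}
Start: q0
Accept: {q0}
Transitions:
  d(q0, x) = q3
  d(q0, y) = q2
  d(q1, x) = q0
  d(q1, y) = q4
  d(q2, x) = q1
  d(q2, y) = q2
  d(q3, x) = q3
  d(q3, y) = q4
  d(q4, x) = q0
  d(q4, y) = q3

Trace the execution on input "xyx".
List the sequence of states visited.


Input: xyx
d(q0, x) = q3
d(q3, y) = q4
d(q4, x) = q0


q0 -> q3 -> q4 -> q0


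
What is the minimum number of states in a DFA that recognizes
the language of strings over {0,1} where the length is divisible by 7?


States track (length) mod 7.
Need 7 states: one per remainder 0..6; accept = remainder 0.

7


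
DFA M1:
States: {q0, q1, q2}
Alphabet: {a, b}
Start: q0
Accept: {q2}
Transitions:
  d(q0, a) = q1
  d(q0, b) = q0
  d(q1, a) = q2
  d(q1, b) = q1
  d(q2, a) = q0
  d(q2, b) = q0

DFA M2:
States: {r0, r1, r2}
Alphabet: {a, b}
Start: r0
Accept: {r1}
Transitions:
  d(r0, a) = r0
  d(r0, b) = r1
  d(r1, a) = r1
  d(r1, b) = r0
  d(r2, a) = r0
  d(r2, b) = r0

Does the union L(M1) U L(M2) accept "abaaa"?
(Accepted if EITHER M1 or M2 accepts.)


M1: final=q1 accepted=False
M2: final=r1 accepted=True

Yes, union accepts


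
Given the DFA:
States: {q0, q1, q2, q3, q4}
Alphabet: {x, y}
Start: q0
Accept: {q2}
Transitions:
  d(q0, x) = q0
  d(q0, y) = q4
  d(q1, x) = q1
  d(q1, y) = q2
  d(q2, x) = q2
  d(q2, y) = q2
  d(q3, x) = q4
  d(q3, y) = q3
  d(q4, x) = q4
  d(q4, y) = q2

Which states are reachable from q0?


BFS from q0:
  layer 0: {q0}
  layer 1: {q4}
  layer 2: {q2}

{q0, q2, q4}


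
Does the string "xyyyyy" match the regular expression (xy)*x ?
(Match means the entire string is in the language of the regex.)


|string| = 6; first = 'x'; last = 'y'

No, "xyyyyy" does not match (xy)*x


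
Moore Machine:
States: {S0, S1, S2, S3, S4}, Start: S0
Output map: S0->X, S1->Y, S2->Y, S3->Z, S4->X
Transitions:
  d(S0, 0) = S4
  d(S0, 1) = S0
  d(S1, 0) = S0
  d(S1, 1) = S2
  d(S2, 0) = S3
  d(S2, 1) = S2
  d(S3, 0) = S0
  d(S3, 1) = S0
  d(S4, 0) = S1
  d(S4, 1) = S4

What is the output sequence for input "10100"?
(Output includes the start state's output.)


Start: S0 (output X)
  --1--> S0 (output X)
  --0--> S4 (output X)
  --1--> S4 (output X)
  --0--> S1 (output Y)
  --0--> S0 (output X)

"XXXXYX"


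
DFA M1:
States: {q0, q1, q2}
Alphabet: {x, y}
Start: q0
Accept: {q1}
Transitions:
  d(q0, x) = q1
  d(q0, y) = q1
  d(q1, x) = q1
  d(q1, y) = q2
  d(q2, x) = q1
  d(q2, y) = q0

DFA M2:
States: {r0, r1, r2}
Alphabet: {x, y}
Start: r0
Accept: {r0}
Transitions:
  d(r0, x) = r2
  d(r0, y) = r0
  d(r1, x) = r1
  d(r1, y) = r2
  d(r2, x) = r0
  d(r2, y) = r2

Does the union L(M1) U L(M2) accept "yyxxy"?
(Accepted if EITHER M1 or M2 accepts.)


M1: final=q2 accepted=False
M2: final=r0 accepted=True

Yes, union accepts


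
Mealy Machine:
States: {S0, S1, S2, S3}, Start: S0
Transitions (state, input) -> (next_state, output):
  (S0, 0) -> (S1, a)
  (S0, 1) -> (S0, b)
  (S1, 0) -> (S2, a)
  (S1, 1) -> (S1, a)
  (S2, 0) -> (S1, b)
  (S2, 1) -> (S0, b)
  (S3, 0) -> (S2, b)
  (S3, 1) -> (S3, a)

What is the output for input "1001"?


Step-by-step:
  (S0, 1) -> (S0, b)
  (S0, 0) -> (S1, a)
  (S1, 0) -> (S2, a)
  (S2, 1) -> (S0, b)

"baab"


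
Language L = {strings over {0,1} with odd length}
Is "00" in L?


length = 2; 2 mod 2 = 0

No, "00" is not in L


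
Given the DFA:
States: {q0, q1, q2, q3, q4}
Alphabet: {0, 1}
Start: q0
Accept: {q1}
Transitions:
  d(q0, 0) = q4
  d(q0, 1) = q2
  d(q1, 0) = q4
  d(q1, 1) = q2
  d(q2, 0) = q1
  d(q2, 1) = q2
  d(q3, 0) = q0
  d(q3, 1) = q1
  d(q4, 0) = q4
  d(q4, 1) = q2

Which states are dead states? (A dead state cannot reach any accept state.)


Forward reachability from each state:
  q0 -> reaches accept state q1 (live)
  q1 -> reaches accept state q1 (live)
  q2 -> reaches accept state q1 (live)
  q3 -> reaches accept state q1 (live)
  q4 -> reaches accept state q1 (live)

None (all states can reach an accept state)


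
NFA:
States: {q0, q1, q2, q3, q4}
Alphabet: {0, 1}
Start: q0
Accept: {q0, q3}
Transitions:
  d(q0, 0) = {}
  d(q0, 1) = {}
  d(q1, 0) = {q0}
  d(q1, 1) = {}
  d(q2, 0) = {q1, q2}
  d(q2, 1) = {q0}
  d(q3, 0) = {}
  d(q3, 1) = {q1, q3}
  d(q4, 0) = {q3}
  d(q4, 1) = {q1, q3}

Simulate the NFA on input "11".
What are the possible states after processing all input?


Start: {q0}
  --1--> {}
  --1--> {}

{} (empty set, no valid transitions)


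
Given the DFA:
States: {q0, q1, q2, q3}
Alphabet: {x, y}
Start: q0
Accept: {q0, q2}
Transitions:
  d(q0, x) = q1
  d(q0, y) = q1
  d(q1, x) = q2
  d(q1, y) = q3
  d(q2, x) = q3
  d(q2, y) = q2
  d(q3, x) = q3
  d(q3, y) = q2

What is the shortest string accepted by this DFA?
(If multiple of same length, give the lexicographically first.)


BFS by string length (lex-first path to each state shown):
  len 0: q0<-""
Found accept state at length 0.

"" (empty string)


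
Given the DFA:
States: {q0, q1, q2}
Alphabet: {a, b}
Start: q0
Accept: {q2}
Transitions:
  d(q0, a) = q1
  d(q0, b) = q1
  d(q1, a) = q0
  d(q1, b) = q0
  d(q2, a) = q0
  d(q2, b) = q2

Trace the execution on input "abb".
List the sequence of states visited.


Input: abb
d(q0, a) = q1
d(q1, b) = q0
d(q0, b) = q1


q0 -> q1 -> q0 -> q1


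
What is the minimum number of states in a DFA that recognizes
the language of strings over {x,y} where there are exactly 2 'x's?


States: count = 0, 1, ..., 2 (that's 3 states), plus a dead state for count > 2.
Total: 3 + 1 = 4. Accept = count-2 state.

4


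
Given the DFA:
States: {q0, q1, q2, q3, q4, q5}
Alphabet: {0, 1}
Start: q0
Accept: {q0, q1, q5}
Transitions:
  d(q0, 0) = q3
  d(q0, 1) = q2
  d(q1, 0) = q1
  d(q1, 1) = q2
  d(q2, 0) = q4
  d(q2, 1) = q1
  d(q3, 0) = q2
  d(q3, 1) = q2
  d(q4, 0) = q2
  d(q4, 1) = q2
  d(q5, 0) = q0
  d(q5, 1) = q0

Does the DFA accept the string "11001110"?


Trace: q0 -> q2 -> q1 -> q1 -> q1 -> q2 -> q1 -> q2 -> q4
Final state: q4
Accept states: {q0, q1, q5}

No, rejected (final state q4 is not an accept state)


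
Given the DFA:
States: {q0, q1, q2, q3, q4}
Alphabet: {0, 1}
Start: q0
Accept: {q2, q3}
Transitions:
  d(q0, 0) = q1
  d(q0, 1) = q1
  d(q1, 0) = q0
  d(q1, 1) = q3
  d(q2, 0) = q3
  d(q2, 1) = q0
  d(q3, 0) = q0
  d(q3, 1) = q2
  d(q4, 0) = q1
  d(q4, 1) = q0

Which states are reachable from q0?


BFS from q0:
  layer 0: {q0}
  layer 1: {q1}
  layer 2: {q3}
  layer 3: {q2}

{q0, q1, q2, q3}


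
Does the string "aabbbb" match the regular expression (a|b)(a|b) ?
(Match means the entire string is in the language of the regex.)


|string| = 6; first = 'a'; last = 'b'

No, "aabbbb" does not match (a|b)(a|b)


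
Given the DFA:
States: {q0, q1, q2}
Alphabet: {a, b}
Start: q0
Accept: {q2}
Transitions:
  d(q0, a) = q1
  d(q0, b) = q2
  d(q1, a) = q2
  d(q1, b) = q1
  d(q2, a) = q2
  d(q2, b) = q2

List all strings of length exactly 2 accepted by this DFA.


All strings of length 2: 4 total
Accepted: 3

"aa", "ba", "bb"


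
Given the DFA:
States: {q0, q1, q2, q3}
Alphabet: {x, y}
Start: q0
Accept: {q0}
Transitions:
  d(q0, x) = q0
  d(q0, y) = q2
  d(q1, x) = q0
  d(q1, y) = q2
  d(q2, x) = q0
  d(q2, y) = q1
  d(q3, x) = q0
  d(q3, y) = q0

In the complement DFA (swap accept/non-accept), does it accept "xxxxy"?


Trace: q0 -> q0 -> q0 -> q0 -> q0 -> q2
Final: q2
Original accept: {q0}
Complement: q2 is not in original accept

Yes, complement accepts (original rejects)


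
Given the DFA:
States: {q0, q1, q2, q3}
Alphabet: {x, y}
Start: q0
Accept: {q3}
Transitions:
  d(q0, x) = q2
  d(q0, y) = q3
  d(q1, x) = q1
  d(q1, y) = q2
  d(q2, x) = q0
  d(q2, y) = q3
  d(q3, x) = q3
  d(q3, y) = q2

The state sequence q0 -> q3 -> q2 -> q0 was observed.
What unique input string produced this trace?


Trace back each transition to find the symbol:
  q0 --[y]--> q3
  q3 --[y]--> q2
  q2 --[x]--> q0

"yyx"


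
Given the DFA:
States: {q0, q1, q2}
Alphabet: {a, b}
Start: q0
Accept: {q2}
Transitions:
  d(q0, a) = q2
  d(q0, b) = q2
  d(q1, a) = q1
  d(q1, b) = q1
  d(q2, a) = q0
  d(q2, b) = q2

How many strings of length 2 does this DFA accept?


Enumerating all length-2 strings:
  "aa" -> q0 [reject]
  "ab" -> q2 [accept]
  "ba" -> q0 [reject]
  "bb" -> q2 [accept]

2 out of 4


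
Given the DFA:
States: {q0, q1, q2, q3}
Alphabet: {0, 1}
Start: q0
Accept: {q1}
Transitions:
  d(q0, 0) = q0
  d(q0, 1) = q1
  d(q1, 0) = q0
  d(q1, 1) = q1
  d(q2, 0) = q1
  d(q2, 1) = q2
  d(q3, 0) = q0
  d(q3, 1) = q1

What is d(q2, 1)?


Looking up transition d(q2, 1)

q2


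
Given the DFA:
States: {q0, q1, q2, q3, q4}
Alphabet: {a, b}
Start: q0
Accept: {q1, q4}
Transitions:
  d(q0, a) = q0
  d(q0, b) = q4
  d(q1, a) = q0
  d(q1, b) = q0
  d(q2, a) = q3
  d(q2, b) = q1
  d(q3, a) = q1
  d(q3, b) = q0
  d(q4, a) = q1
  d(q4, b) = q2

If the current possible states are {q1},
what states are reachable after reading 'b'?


Apply transition on 'b' from each current state:
  d(q1, b) = q0

{q0}


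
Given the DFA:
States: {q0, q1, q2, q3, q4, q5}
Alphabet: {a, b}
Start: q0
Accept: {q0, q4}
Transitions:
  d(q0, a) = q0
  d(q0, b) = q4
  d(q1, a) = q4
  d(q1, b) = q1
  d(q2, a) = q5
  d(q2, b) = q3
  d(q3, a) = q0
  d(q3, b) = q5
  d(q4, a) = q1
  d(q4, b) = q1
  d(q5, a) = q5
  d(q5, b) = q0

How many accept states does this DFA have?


Accept states listed: {q0, q4}
Counting: q0(1) q4(2)

2


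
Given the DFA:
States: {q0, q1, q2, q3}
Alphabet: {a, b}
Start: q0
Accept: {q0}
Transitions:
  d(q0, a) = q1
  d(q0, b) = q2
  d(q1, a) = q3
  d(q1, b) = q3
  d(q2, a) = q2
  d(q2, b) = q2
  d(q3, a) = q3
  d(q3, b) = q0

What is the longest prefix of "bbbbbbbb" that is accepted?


Run the DFA, marking each prefix where the state is accepting:
  "" -> q0 [accept]
  "b" -> q2 [reject]
  "bb" -> q2 [reject]
  "bbb" -> q2 [reject]
  "bbbb" -> q2 [reject]
  "bbbbb" -> q2 [reject]
  "bbbbbb" -> q2 [reject]
  "bbbbbbb" -> q2 [reject]
  "bbbbbbbb" -> q2 [reject]

""


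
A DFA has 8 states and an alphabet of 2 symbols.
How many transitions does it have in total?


Each state has exactly one transition per symbol.
8 * 2 = 16

16


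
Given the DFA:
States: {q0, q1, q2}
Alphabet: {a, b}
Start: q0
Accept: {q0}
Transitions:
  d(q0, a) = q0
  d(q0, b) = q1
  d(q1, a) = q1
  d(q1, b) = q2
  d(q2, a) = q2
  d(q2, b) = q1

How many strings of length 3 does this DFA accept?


Enumerating all length-3 strings:
  "aaa" -> q0 [accept]
  "aab" -> q1 [reject]
  "aba" -> q1 [reject]
  "abb" -> q2 [reject]
  "baa" -> q1 [reject]
  "bab" -> q2 [reject]
  "bba" -> q2 [reject]
  "bbb" -> q1 [reject]

1 out of 8


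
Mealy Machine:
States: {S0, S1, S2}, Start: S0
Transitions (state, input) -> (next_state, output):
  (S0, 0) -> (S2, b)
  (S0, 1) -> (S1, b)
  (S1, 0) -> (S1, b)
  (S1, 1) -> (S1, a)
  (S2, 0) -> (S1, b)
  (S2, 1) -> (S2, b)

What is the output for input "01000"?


Step-by-step:
  (S0, 0) -> (S2, b)
  (S2, 1) -> (S2, b)
  (S2, 0) -> (S1, b)
  (S1, 0) -> (S1, b)
  (S1, 0) -> (S1, b)

"bbbbb"


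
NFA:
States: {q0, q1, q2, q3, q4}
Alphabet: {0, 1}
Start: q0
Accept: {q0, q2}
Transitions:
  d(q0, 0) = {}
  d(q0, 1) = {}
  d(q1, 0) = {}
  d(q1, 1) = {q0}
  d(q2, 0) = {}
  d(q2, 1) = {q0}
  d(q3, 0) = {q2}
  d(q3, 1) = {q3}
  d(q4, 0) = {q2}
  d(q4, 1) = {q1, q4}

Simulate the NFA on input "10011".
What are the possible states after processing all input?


Start: {q0}
  --1--> {}
  --0--> {}
  --0--> {}
  --1--> {}
  --1--> {}

{} (empty set, no valid transitions)


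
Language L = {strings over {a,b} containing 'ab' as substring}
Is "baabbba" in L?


'ab' occurs at index 2

Yes, "baabbba" is in L


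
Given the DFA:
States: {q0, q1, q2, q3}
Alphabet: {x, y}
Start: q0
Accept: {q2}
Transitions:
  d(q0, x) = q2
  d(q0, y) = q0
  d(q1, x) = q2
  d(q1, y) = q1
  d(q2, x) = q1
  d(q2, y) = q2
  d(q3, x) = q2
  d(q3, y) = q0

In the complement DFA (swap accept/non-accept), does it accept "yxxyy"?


Trace: q0 -> q0 -> q2 -> q1 -> q1 -> q1
Final: q1
Original accept: {q2}
Complement: q1 is not in original accept

Yes, complement accepts (original rejects)


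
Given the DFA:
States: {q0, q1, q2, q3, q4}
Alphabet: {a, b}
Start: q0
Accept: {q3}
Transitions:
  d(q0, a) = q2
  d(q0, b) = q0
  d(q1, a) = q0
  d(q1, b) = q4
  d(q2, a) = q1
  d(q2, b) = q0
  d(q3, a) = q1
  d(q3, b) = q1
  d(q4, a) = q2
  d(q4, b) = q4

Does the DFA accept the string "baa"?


Trace: q0 -> q0 -> q2 -> q1
Final state: q1
Accept states: {q3}

No, rejected (final state q1 is not an accept state)


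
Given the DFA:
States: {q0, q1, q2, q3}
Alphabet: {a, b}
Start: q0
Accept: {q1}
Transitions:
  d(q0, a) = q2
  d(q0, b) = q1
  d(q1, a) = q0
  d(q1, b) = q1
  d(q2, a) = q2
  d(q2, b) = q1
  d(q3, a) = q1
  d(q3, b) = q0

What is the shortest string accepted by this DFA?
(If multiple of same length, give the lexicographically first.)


BFS by string length (lex-first path to each state shown):
  len 0: q0<-""
  len 1: q1<-"b", q2<-"a"
Found accept state at length 1.

"b"


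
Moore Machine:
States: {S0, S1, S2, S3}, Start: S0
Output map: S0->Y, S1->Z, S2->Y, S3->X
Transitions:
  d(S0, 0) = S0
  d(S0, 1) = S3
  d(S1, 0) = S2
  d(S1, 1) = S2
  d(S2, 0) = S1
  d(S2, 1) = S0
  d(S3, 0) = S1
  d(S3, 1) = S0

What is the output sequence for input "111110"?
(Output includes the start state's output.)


Start: S0 (output Y)
  --1--> S3 (output X)
  --1--> S0 (output Y)
  --1--> S3 (output X)
  --1--> S0 (output Y)
  --1--> S3 (output X)
  --0--> S1 (output Z)

"YXYXYXZ"


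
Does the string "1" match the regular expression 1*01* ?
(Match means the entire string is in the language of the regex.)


|string| = 1; first = '1'; last = '1'

No, "1" does not match 1*01*


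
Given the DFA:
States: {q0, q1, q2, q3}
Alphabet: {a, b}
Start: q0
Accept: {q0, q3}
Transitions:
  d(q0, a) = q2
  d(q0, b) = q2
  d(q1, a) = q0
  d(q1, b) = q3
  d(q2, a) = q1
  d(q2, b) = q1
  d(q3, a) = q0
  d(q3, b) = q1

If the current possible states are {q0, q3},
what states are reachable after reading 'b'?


Apply transition on 'b' from each current state:
  d(q0, b) = q2
  d(q3, b) = q1

{q1, q2}


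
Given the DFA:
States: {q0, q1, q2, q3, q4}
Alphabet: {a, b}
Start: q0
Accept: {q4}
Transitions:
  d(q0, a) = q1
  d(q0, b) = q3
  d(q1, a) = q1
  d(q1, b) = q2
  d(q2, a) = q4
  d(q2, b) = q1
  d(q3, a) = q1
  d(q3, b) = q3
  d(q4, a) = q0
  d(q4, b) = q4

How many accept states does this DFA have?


Accept states listed: {q4}
Counting: q4(1)

1


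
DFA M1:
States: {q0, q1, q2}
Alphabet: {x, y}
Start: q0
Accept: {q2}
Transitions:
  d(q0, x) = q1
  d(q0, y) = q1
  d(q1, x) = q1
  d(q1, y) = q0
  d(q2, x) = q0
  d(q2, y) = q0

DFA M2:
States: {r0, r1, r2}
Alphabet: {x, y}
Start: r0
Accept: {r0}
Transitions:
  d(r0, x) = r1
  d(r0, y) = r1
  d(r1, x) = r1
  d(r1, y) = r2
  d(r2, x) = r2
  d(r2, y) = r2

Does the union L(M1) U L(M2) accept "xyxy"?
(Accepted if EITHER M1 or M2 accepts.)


M1: final=q0 accepted=False
M2: final=r2 accepted=False

No, union rejects (neither accepts)


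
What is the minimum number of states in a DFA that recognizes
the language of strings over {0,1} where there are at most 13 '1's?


States: count = 0, 1, ..., 13 (all accepting; 14 states), plus a dead state for count > 13.
Total: 14 + 1 = 15.

15


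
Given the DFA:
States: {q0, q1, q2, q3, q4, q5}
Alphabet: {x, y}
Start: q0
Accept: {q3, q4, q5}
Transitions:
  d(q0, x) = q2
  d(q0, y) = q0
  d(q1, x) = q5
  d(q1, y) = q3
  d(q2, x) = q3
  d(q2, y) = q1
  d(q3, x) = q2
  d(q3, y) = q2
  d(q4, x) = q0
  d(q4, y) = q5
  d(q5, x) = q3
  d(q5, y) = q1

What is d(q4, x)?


Looking up transition d(q4, x)

q0


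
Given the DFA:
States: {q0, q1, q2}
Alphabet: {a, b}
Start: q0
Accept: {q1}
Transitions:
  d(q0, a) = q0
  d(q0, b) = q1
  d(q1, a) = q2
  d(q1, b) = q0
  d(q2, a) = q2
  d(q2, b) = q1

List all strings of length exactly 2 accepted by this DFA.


All strings of length 2: 4 total
Accepted: 1

"ab"


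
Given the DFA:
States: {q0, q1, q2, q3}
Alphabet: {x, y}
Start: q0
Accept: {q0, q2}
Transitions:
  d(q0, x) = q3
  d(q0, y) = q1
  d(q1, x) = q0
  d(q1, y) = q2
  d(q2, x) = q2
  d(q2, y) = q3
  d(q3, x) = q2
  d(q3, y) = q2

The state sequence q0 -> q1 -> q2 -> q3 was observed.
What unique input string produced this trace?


Trace back each transition to find the symbol:
  q0 --[y]--> q1
  q1 --[y]--> q2
  q2 --[y]--> q3

"yyy"


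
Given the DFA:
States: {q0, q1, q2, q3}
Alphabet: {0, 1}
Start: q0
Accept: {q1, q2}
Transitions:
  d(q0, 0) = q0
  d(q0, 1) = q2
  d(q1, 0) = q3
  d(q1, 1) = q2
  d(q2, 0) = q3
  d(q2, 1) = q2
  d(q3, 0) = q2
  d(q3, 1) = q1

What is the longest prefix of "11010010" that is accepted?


Run the DFA, marking each prefix where the state is accepting:
  "" -> q0 [reject]
  "1" -> q2 [accept]
  "11" -> q2 [accept]
  "110" -> q3 [reject]
  "1101" -> q1 [accept]
  "11010" -> q3 [reject]
  "110100" -> q2 [accept]
  "1101001" -> q2 [accept]
  "11010010" -> q3 [reject]

"1101001"


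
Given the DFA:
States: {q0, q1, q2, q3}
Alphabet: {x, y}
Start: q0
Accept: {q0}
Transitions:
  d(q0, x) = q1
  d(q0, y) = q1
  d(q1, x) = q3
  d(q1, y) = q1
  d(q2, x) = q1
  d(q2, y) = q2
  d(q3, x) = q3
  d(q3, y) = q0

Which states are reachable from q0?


BFS from q0:
  layer 0: {q0}
  layer 1: {q1}
  layer 2: {q3}

{q0, q1, q3}


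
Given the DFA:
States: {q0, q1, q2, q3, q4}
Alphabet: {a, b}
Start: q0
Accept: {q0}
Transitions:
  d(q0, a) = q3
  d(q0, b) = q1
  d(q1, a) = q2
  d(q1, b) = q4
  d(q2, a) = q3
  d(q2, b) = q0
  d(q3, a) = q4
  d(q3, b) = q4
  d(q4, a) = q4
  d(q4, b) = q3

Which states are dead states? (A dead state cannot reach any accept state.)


Forward reachability from each state:
  q0 -> reaches accept state q0 (live)
  q1 -> reaches accept state q0 (live)
  q2 -> reaches accept state q0 (live)
  q3 -> reaches {q3, q4}, no accept state (dead)
  q4 -> reaches {q3, q4}, no accept state (dead)

{q3, q4}


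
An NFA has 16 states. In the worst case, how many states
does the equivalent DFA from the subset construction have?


Subset construction: one DFA state per subset of NFA states.
2^16 = 65536

65536


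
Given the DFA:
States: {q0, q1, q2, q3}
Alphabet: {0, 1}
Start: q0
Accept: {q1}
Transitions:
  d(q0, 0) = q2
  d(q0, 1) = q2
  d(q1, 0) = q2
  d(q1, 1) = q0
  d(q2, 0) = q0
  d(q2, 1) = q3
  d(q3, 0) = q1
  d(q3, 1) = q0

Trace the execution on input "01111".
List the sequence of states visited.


Input: 01111
d(q0, 0) = q2
d(q2, 1) = q3
d(q3, 1) = q0
d(q0, 1) = q2
d(q2, 1) = q3


q0 -> q2 -> q3 -> q0 -> q2 -> q3


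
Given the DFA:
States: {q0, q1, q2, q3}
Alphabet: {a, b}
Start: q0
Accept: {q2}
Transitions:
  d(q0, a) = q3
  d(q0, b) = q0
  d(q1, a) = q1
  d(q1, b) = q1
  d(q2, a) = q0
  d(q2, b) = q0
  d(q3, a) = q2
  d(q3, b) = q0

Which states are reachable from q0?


BFS from q0:
  layer 0: {q0}
  layer 1: {q3}
  layer 2: {q2}

{q0, q2, q3}


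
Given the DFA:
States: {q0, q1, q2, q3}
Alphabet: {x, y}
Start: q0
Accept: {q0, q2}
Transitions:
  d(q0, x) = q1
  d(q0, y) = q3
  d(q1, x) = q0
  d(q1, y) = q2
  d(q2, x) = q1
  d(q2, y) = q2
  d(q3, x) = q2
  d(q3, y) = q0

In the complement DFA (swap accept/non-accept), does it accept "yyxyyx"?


Trace: q0 -> q3 -> q0 -> q1 -> q2 -> q2 -> q1
Final: q1
Original accept: {q0, q2}
Complement: q1 is not in original accept

Yes, complement accepts (original rejects)


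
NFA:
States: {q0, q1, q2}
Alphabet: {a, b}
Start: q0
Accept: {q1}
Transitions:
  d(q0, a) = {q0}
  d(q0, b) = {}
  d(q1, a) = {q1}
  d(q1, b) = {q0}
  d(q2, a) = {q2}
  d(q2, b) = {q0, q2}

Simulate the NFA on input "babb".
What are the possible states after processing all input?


Start: {q0}
  --b--> {}
  --a--> {}
  --b--> {}
  --b--> {}

{} (empty set, no valid transitions)


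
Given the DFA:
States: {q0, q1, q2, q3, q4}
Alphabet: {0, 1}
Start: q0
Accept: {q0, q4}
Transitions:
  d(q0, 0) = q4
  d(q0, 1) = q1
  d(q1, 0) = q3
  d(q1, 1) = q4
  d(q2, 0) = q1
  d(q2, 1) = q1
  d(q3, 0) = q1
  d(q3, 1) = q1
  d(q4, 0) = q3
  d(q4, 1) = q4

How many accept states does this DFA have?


Accept states listed: {q0, q4}
Counting: q0(1) q4(2)

2


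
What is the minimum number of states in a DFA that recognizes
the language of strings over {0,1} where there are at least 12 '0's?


States: count = 0, 1, ..., 11, and a final '>= 12' state.
Total: 12 + 1 = 13. Accept = '>= 12' state.

13


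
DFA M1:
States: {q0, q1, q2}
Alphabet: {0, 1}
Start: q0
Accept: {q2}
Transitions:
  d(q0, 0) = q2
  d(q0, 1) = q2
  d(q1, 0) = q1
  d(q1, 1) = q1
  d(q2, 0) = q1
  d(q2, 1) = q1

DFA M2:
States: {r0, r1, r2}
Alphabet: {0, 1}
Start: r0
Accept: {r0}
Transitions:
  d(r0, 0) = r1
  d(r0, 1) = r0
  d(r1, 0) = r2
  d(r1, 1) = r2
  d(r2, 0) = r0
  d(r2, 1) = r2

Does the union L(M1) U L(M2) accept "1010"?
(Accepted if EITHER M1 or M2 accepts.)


M1: final=q1 accepted=False
M2: final=r0 accepted=True

Yes, union accepts


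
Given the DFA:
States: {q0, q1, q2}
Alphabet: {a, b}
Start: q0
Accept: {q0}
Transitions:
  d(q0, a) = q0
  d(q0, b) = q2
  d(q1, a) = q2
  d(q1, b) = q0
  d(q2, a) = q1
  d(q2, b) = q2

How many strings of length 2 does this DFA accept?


Enumerating all length-2 strings:
  "aa" -> q0 [accept]
  "ab" -> q2 [reject]
  "ba" -> q1 [reject]
  "bb" -> q2 [reject]

1 out of 4


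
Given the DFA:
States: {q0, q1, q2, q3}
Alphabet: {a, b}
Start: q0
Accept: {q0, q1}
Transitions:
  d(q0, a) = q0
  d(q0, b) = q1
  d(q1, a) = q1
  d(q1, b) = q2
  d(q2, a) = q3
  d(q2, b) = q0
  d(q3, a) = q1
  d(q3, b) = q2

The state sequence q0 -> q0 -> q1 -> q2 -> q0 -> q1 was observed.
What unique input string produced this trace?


Trace back each transition to find the symbol:
  q0 --[a]--> q0
  q0 --[b]--> q1
  q1 --[b]--> q2
  q2 --[b]--> q0
  q0 --[b]--> q1

"abbbb"


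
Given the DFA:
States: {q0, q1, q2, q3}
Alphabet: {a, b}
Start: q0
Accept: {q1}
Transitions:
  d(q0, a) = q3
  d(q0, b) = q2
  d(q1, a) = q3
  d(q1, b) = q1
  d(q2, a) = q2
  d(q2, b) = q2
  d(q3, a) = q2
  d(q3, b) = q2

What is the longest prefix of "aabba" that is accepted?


Run the DFA, marking each prefix where the state is accepting:
  "" -> q0 [reject]
  "a" -> q3 [reject]
  "aa" -> q2 [reject]
  "aab" -> q2 [reject]
  "aabb" -> q2 [reject]
  "aabba" -> q2 [reject]

No prefix is accepted


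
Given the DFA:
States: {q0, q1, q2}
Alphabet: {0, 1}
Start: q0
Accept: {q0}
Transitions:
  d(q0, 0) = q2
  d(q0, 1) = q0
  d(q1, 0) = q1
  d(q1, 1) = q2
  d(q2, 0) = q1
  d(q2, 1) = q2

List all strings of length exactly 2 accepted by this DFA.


All strings of length 2: 4 total
Accepted: 1

"11"


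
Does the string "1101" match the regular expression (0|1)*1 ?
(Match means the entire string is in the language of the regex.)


|string| = 4; first = '1'; last = '1'

Yes, "1101" matches (0|1)*1


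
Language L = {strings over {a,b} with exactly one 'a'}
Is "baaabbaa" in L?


count('a') = 5

No, "baaabbaa" is not in L


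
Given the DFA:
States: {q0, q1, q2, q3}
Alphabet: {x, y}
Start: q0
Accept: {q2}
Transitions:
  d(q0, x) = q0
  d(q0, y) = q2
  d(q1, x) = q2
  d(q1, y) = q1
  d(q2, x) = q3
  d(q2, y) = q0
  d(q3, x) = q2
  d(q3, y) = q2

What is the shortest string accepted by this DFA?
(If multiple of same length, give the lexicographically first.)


BFS by string length (lex-first path to each state shown):
  len 0: q0<-""
  len 1: q0<-"x", q2<-"y"
Found accept state at length 1.

"y"


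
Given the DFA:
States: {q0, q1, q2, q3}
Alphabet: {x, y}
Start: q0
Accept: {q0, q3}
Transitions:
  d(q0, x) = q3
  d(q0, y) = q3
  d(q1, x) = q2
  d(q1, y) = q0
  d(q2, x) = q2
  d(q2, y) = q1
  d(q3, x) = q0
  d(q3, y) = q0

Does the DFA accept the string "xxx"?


Trace: q0 -> q3 -> q0 -> q3
Final state: q3
Accept states: {q0, q3}

Yes, accepted (final state q3 is an accept state)


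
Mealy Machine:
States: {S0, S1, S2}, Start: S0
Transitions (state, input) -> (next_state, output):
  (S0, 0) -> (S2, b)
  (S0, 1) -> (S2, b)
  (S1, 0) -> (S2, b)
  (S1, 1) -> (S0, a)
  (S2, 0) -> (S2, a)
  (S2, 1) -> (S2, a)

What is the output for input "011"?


Step-by-step:
  (S0, 0) -> (S2, b)
  (S2, 1) -> (S2, a)
  (S2, 1) -> (S2, a)

"baa"
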